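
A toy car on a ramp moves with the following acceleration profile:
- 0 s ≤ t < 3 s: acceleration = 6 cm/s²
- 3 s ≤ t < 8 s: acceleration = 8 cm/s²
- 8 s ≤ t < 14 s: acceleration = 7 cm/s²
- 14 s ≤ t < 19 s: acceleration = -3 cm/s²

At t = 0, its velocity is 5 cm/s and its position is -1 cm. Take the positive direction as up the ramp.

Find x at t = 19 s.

1247.5 cm

On each constant-a segment, Δv = aΔt and Δx = v₀Δt + ½aΔt²; chain segment to segment.
0–3 s: v starts 5 cm/s; Δx = 5·3 + ½·6·3² = 42 cm; v ends 23 cm/s.
3–8 s: v starts 23 cm/s; Δx = 23·5 + ½·8·5² = 215 cm; v ends 63 cm/s.
8–14 s: v starts 63 cm/s; Δx = 63·6 + ½·7·6² = 504 cm; v ends 105 cm/s.
14–19 s: v starts 105 cm/s; Δx = 105·5 + ½·-3·5² = 487.5 cm; v ends 90 cm/s.
x(19) = -1 + Σ Δx = 1247.5 cm.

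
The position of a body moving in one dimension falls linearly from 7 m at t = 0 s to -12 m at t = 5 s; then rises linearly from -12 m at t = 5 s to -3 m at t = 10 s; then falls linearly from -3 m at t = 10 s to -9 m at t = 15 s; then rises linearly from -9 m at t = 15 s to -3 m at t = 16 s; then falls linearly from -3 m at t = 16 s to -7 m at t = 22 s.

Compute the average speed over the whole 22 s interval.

Average speed = (total path length)/(elapsed time); on a piecewise-linear x-t graph the path length is Σ|Δx|.
0–5 s: |Δx| = |-12 − 7| = 19 m
5–10 s: |Δx| = |-3 − -12| = 9 m
10–15 s: |Δx| = |-9 − -3| = 6 m
15–16 s: |Δx| = |-3 − -9| = 6 m
16–22 s: |Δx| = |-7 − -3| = 4 m
Total path = 44 m; average speed = 44/22 = 2 m/s.

2 m/s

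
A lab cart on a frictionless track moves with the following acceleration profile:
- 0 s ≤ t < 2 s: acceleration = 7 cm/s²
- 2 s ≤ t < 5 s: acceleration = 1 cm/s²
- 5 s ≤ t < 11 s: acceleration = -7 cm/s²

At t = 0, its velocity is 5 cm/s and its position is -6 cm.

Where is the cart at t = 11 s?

85.5 cm

On each constant-a segment, Δv = aΔt and Δx = v₀Δt + ½aΔt²; chain segment to segment.
0–2 s: v starts 5 cm/s; Δx = 5·2 + ½·7·2² = 24 cm; v ends 19 cm/s.
2–5 s: v starts 19 cm/s; Δx = 19·3 + ½·1·3² = 61.5 cm; v ends 22 cm/s.
5–11 s: v starts 22 cm/s; Δx = 22·6 + ½·-7·6² = 6 cm; v ends -20 cm/s.
x(11) = -6 + Σ Δx = 85.5 cm.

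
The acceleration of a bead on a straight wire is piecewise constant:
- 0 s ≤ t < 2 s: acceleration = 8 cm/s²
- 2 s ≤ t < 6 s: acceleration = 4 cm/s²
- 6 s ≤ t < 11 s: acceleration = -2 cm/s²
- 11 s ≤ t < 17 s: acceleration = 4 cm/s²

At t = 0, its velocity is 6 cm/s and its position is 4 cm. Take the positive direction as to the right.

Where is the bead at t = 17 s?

On each constant-a segment, Δv = aΔt and Δx = v₀Δt + ½aΔt²; chain segment to segment.
0–2 s: v starts 6 cm/s; Δx = 6·2 + ½·8·2² = 28 cm; v ends 22 cm/s.
2–6 s: v starts 22 cm/s; Δx = 22·4 + ½·4·4² = 120 cm; v ends 38 cm/s.
6–11 s: v starts 38 cm/s; Δx = 38·5 + ½·-2·5² = 165 cm; v ends 28 cm/s.
11–17 s: v starts 28 cm/s; Δx = 28·6 + ½·4·6² = 240 cm; v ends 52 cm/s.
x(17) = 4 + Σ Δx = 557 cm.

557 cm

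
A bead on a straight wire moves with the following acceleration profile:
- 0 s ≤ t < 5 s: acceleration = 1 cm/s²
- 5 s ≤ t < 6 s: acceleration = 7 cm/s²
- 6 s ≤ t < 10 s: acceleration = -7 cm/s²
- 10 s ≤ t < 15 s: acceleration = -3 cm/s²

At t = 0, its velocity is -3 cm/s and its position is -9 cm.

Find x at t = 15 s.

On each constant-a segment, Δv = aΔt and Δx = v₀Δt + ½aΔt²; chain segment to segment.
0–5 s: v starts -3 cm/s; Δx = -3·5 + ½·1·5² = -2.5 cm; v ends 2 cm/s.
5–6 s: v starts 2 cm/s; Δx = 2·1 + ½·7·1² = 5.5 cm; v ends 9 cm/s.
6–10 s: v starts 9 cm/s; Δx = 9·4 + ½·-7·4² = -20 cm; v ends -19 cm/s.
10–15 s: v starts -19 cm/s; Δx = -19·5 + ½·-3·5² = -132.5 cm; v ends -34 cm/s.
x(15) = -9 + Σ Δx = -158.5 cm.

-158.5 cm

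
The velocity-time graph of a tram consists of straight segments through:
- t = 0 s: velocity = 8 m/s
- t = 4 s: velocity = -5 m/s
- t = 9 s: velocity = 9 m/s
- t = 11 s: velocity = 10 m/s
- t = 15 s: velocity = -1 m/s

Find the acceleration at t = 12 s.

Acceleration is the slope of the v-t graph on 11–15 s: (-1 − 10)/(15 − 11) = -2.75 m/s².

-2.75 m/s²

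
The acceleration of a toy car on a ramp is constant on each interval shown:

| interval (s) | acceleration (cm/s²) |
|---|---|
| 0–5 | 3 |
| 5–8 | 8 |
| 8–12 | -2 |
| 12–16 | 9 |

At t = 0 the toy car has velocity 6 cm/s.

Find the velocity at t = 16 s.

Δv equals the area under the a-t graph; then v = v₀ + Δv.
0–5 s: 3 × 5 = 15 cm/s
5–8 s: 8 × 3 = 24 cm/s
8–12 s: -2 × 4 = -8 cm/s
12–16 s: 9 × 4 = 36 cm/s
Δv = 67 cm/s, so v(16) = 6 + (67) = 73 cm/s.

73 cm/s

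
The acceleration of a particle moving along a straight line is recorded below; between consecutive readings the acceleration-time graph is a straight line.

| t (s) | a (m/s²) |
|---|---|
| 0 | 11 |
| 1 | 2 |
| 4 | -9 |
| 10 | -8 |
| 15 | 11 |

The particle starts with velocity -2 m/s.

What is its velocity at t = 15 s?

Δv equals the area under the a-t graph; then v = v₀ + Δv.
0–1 s: ½(11 + 2)(1) = 6.5 m/s
1–4 s: ½(2 + -9)(3) = -10.5 m/s
4–10 s: ½(-9 + -8)(6) = -51 m/s
10–15 s: ½(-8 + 11)(5) = 7.5 m/s
Δv = -47.5 m/s, so v(15) = -2 + (-47.5) = -49.5 m/s.

-49.5 m/s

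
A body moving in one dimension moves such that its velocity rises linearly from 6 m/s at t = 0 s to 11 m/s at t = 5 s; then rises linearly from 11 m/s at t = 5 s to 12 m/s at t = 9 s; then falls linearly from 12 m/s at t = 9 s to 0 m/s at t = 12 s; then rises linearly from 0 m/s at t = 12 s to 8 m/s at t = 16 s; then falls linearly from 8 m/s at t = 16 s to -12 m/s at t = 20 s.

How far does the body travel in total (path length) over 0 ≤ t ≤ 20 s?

143.3 m

Total distance travelled is ∫|v| dt — sum the magnitudes of each area piece.
0–5 s: |½(6 + 11)(5)| = 42.5 m
5–9 s: |½(11 + 12)(4)| = 46 m
9–12 s: |½(12 + 0)(3)| = 18 m
12–16 s: |½(0 + 8)(4)| = 16 m
16–20 s: v = 0 at t = 17.6 s; triangle areas 6.4 + 14.4 = 20.8 m
Total distance = 143.3 m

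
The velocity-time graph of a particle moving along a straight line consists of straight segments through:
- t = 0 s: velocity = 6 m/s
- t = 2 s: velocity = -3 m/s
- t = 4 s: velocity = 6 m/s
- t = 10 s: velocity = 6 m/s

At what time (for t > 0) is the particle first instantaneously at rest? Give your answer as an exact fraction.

v changes sign on 0–2 s (from 6 to -3); the graph is linear there, so v = 0 at t = 0 + (-6)·(2 − 0)/(-3 − 6) = 4/3 s.

t = 4/3 s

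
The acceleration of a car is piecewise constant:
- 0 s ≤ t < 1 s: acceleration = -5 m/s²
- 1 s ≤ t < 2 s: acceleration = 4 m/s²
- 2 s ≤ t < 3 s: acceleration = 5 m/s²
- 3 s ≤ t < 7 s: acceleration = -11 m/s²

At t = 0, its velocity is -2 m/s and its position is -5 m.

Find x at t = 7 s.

-95 m

On each constant-a segment, Δv = aΔt and Δx = v₀Δt + ½aΔt²; chain segment to segment.
0–1 s: v starts -2 m/s; Δx = -2·1 + ½·-5·1² = -4.5 m; v ends -7 m/s.
1–2 s: v starts -7 m/s; Δx = -7·1 + ½·4·1² = -5 m; v ends -3 m/s.
2–3 s: v starts -3 m/s; Δx = -3·1 + ½·5·1² = -0.5 m; v ends 2 m/s.
3–7 s: v starts 2 m/s; Δx = 2·4 + ½·-11·4² = -80 m; v ends -42 m/s.
x(7) = -5 + Σ Δx = -95 m.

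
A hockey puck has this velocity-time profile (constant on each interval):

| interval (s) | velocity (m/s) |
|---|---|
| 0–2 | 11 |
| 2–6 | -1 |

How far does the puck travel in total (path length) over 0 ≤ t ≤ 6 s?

26 m

Distance (not displacement) is the total path length: add the absolute areas under v-t.
0–2 s: |11| × 2 = 22 m
2–6 s: |-1| × 4 = 4 m
Total distance = 26 m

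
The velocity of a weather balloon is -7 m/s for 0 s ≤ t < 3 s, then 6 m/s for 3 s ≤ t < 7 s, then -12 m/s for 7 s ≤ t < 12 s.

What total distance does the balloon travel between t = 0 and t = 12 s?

105 m

Total distance travelled is ∫|v| dt — sum the magnitudes of each area piece.
0–3 s: |-7| × 3 = 21 m
3–7 s: |6| × 4 = 24 m
7–12 s: |-12| × 5 = 60 m
Total distance = 105 m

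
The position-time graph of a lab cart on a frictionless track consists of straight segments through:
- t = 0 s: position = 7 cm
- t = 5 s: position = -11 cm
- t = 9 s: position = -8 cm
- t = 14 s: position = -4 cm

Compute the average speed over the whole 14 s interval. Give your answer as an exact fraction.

25/14 cm/s

Average speed = (total path length)/(elapsed time); on a piecewise-linear x-t graph the path length is Σ|Δx|.
0–5 s: |Δx| = |-11 − 7| = 18 cm
5–9 s: |Δx| = |-8 − -11| = 3 cm
9–14 s: |Δx| = |-4 − -8| = 4 cm
Total path = 25 cm; average speed = 25/14 = 25/14 cm/s.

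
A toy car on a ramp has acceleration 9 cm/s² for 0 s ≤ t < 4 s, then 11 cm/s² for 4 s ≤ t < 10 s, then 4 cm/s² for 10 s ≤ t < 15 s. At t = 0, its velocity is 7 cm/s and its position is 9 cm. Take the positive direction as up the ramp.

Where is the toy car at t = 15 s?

1160 cm

On each constant-a segment, Δv = aΔt and Δx = v₀Δt + ½aΔt²; chain segment to segment.
0–4 s: v starts 7 cm/s; Δx = 7·4 + ½·9·4² = 100 cm; v ends 43 cm/s.
4–10 s: v starts 43 cm/s; Δx = 43·6 + ½·11·6² = 456 cm; v ends 109 cm/s.
10–15 s: v starts 109 cm/s; Δx = 109·5 + ½·4·5² = 595 cm; v ends 129 cm/s.
x(15) = 9 + Σ Δx = 1160 cm.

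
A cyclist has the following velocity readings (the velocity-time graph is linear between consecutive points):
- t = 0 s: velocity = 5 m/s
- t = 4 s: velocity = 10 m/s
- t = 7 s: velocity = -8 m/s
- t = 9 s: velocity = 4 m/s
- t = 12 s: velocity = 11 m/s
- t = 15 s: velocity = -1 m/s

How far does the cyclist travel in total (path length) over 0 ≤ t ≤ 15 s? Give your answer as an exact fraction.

Distance (not displacement) is the total path length: add the absolute areas under v-t.
0–4 s: |½(5 + 10)(4)| = 30 m
4–7 s: v = 0 at t = 17/3 s; triangle areas 25/3 + 16/3 = 41/3 m
7–9 s: v = 0 at t = 25/3 s; triangle areas 16/3 + 4/3 = 20/3 m
9–12 s: |½(4 + 11)(3)| = 22.5 m
12–15 s: v = 0 at t = 14.75 s; triangle areas 15.125 + 0.125 = 15.25 m
Total distance = 1057/12 m

1057/12 m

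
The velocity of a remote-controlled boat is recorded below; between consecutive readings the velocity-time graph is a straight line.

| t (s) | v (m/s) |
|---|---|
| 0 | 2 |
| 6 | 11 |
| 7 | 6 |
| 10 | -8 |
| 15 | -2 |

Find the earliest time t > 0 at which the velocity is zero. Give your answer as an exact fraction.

v changes sign on 7–10 s (from 6 to -8); the graph is linear there, so v = 0 at t = 7 + (-6)·(10 − 7)/(-8 − 6) = 58/7 s.

t = 58/7 s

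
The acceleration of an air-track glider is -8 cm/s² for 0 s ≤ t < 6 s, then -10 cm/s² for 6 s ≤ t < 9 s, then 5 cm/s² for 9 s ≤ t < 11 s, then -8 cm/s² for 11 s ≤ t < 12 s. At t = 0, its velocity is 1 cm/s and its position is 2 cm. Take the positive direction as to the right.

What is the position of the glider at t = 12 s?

-537 cm

On each constant-a segment, Δv = aΔt and Δx = v₀Δt + ½aΔt²; chain segment to segment.
0–6 s: v starts 1 cm/s; Δx = 1·6 + ½·-8·6² = -138 cm; v ends -47 cm/s.
6–9 s: v starts -47 cm/s; Δx = -47·3 + ½·-10·3² = -186 cm; v ends -77 cm/s.
9–11 s: v starts -77 cm/s; Δx = -77·2 + ½·5·2² = -144 cm; v ends -67 cm/s.
11–12 s: v starts -67 cm/s; Δx = -67·1 + ½·-8·1² = -71 cm; v ends -75 cm/s.
x(12) = 2 + Σ Δx = -537 cm.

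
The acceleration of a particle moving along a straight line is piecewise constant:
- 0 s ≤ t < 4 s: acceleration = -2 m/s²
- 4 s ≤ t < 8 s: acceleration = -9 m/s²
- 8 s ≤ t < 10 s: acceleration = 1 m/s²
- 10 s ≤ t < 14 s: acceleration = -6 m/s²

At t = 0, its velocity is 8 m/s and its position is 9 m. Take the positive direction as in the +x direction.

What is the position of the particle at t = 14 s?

-301 m

On each constant-a segment, Δv = aΔt and Δx = v₀Δt + ½aΔt²; chain segment to segment.
0–4 s: v starts 8 m/s; Δx = 8·4 + ½·-2·4² = 16 m; v ends 0 m/s.
4–8 s: v starts 0 m/s; Δx = 0·4 + ½·-9·4² = -72 m; v ends -36 m/s.
8–10 s: v starts -36 m/s; Δx = -36·2 + ½·1·2² = -70 m; v ends -34 m/s.
10–14 s: v starts -34 m/s; Δx = -34·4 + ½·-6·4² = -184 m; v ends -58 m/s.
x(14) = 9 + Σ Δx = -301 m.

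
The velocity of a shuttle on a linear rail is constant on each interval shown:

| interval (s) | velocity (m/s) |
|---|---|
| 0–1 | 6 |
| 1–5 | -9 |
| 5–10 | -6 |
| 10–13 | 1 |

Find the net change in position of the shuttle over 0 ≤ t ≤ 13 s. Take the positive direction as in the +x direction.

Net displacement equals the area under the velocity-time graph (areas below the axis count negative).
0–1 s: 6 × 1 = 6 m
1–5 s: -9 × 4 = -36 m
5–10 s: -6 × 5 = -30 m
10–13 s: 1 × 3 = 3 m
Net displacement = -57 m

-57 m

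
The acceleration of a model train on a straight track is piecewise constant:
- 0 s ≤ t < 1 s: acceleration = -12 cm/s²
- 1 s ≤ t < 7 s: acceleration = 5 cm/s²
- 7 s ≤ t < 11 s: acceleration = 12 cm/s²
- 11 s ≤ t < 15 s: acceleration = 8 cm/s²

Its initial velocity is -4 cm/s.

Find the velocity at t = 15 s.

94 cm/s

Δv equals the area under the a-t graph; then v = v₀ + Δv.
0–1 s: -12 × 1 = -12 cm/s
1–7 s: 5 × 6 = 30 cm/s
7–11 s: 12 × 4 = 48 cm/s
11–15 s: 8 × 4 = 32 cm/s
Δv = 98 cm/s, so v(15) = -4 + (98) = 94 cm/s.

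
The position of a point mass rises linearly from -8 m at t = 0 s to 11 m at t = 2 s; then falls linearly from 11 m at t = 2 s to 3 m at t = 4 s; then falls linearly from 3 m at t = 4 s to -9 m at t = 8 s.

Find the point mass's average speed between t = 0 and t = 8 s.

4.875 m/s

Average speed = (total path length)/(elapsed time); on a piecewise-linear x-t graph the path length is Σ|Δx|.
0–2 s: |Δx| = |11 − -8| = 19 m
2–4 s: |Δx| = |3 − 11| = 8 m
4–8 s: |Δx| = |-9 − 3| = 12 m
Total path = 39 m; average speed = 39/8 = 4.875 m/s.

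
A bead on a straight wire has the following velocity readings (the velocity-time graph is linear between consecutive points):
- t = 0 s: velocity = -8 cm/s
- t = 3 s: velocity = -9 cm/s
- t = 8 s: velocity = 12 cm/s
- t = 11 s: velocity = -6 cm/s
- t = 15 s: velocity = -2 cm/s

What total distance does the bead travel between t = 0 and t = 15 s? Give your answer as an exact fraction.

583/7 cm

Distance (not displacement) is the total path length: add the absolute areas under v-t.
0–3 s: |½(-8 + -9)(3)| = 25.5 cm
3–8 s: v = 0 at t = 36/7 s; triangle areas 135/14 + 120/7 = 375/14 cm
8–11 s: v = 0 at t = 10 s; triangle areas 12 + 3 = 15 cm
11–15 s: |½(-6 + -2)(4)| = 16 cm
Total distance = 583/7 cm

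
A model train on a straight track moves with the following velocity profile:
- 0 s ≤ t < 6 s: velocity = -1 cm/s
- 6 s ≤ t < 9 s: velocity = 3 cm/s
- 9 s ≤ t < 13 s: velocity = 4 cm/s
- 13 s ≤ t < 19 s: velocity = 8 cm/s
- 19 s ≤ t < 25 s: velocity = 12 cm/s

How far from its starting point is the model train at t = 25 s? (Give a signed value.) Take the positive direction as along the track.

Net displacement equals the area under the velocity-time graph (areas below the axis count negative).
0–6 s: -1 × 6 = -6 cm
6–9 s: 3 × 3 = 9 cm
9–13 s: 4 × 4 = 16 cm
13–19 s: 8 × 6 = 48 cm
19–25 s: 12 × 6 = 72 cm
Net displacement = 139 cm

139 cm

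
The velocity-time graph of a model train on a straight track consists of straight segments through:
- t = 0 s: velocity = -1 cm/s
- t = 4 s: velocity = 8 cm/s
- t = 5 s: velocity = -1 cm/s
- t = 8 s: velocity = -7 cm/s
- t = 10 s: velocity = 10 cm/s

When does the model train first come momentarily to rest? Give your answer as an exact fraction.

v changes sign on 0–4 s (from -1 to 8); the graph is linear there, so v = 0 at t = 0 + (1)·(4 − 0)/(8 − -1) = 4/9 s.

t = 4/9 s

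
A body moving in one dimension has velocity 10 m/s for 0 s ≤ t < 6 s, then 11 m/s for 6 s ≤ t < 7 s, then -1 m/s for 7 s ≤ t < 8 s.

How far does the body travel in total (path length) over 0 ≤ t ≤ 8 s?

72 m

Distance (not displacement) is the total path length: add the absolute areas under v-t.
0–6 s: |10| × 6 = 60 m
6–7 s: |11| × 1 = 11 m
7–8 s: |-1| × 1 = 1 m
Total distance = 72 m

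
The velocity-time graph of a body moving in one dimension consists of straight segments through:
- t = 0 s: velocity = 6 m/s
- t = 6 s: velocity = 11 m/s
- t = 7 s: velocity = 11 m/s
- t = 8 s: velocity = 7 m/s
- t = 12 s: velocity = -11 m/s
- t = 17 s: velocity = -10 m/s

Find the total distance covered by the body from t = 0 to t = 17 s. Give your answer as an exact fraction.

Distance (not displacement) is the total path length: add the absolute areas under v-t.
0–6 s: |½(6 + 11)(6)| = 51 m
6–7 s: |11| × 1 = 11 m
7–8 s: |½(11 + 7)(1)| = 9 m
8–12 s: v = 0 at t = 86/9 s; triangle areas 49/9 + 121/9 = 170/9 m
12–17 s: |½(-11 + -10)(5)| = 52.5 m
Total distance = 2563/18 m

2563/18 m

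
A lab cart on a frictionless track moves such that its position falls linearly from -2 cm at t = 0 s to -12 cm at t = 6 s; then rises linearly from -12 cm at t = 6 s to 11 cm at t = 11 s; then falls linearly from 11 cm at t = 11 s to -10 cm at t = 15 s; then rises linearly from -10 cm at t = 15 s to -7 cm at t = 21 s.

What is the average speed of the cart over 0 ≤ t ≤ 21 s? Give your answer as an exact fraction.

19/7 cm/s

Average speed = (total path length)/(elapsed time); on a piecewise-linear x-t graph the path length is Σ|Δx|.
0–6 s: |Δx| = |-12 − -2| = 10 cm
6–11 s: |Δx| = |11 − -12| = 23 cm
11–15 s: |Δx| = |-10 − 11| = 21 cm
15–21 s: |Δx| = |-7 − -10| = 3 cm
Total path = 57 cm; average speed = 57/21 = 19/7 cm/s.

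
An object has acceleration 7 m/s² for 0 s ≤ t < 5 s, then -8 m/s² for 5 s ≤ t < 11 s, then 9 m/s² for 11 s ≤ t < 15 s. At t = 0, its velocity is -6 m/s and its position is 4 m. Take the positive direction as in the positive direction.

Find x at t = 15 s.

On each constant-a segment, Δv = aΔt and Δx = v₀Δt + ½aΔt²; chain segment to segment.
0–5 s: v starts -6 m/s; Δx = -6·5 + ½·7·5² = 57.5 m; v ends 29 m/s.
5–11 s: v starts 29 m/s; Δx = 29·6 + ½·-8·6² = 30 m; v ends -19 m/s.
11–15 s: v starts -19 m/s; Δx = -19·4 + ½·9·4² = -4 m; v ends 17 m/s.
x(15) = 4 + Σ Δx = 87.5 m.

87.5 m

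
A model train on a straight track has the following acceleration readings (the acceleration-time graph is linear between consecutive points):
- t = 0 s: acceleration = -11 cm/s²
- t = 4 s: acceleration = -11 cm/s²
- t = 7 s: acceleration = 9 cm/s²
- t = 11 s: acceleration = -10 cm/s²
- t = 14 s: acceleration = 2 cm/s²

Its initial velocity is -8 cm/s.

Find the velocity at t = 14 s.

-69 cm/s

Δv equals the area under the a-t graph; then v = v₀ + Δv.
0–4 s: -11 × 4 = -44 cm/s
4–7 s: ½(-11 + 9)(3) = -3 cm/s
7–11 s: ½(9 + -10)(4) = -2 cm/s
11–14 s: ½(-10 + 2)(3) = -12 cm/s
Δv = -61 cm/s, so v(14) = -8 + (-61) = -69 cm/s.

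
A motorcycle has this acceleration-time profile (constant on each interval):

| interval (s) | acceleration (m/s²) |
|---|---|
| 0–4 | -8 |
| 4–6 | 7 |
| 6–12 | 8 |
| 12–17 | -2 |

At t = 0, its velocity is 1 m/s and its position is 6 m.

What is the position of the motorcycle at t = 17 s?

On each constant-a segment, Δv = aΔt and Δx = v₀Δt + ½aΔt²; chain segment to segment.
0–4 s: v starts 1 m/s; Δx = 1·4 + ½·-8·4² = -60 m; v ends -31 m/s.
4–6 s: v starts -31 m/s; Δx = -31·2 + ½·7·2² = -48 m; v ends -17 m/s.
6–12 s: v starts -17 m/s; Δx = -17·6 + ½·8·6² = 42 m; v ends 31 m/s.
12–17 s: v starts 31 m/s; Δx = 31·5 + ½·-2·5² = 130 m; v ends 21 m/s.
x(17) = 6 + Σ Δx = 70 m.

70 m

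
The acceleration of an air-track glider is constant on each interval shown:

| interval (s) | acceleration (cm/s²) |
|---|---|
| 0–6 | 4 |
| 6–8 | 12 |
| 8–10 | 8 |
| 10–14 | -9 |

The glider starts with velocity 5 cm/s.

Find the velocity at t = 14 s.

33 cm/s

Δv equals the area under the a-t graph; then v = v₀ + Δv.
0–6 s: 4 × 6 = 24 cm/s
6–8 s: 12 × 2 = 24 cm/s
8–10 s: 8 × 2 = 16 cm/s
10–14 s: -9 × 4 = -36 cm/s
Δv = 28 cm/s, so v(14) = 5 + (28) = 33 cm/s.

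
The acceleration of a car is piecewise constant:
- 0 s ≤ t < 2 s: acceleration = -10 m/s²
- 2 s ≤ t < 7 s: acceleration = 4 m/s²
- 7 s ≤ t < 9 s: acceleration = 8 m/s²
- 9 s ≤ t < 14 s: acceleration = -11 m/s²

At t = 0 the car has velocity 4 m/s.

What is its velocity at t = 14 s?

Δv equals the area under the a-t graph; then v = v₀ + Δv.
0–2 s: -10 × 2 = -20 m/s
2–7 s: 4 × 5 = 20 m/s
7–9 s: 8 × 2 = 16 m/s
9–14 s: -11 × 5 = -55 m/s
Δv = -39 m/s, so v(14) = 4 + (-39) = -35 m/s.

-35 m/s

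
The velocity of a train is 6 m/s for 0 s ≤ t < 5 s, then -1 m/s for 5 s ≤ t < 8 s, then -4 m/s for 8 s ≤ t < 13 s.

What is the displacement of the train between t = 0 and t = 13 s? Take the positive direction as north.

Net displacement equals the area under the velocity-time graph (areas below the axis count negative).
0–5 s: 6 × 5 = 30 m
5–8 s: -1 × 3 = -3 m
8–13 s: -4 × 5 = -20 m
Net displacement = 7 m

7 m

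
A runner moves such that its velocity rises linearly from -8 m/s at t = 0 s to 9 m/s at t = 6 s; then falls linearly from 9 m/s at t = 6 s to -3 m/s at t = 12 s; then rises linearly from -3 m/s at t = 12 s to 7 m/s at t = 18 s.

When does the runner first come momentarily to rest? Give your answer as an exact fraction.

t = 48/17 s

v changes sign on 0–6 s (from -8 to 9); the graph is linear there, so v = 0 at t = 0 + (8)·(6 − 0)/(9 − -8) = 48/17 s.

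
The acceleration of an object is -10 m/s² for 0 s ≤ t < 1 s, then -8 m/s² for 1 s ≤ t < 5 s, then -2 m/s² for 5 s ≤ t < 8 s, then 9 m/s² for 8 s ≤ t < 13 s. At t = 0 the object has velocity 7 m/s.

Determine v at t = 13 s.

Δv equals the area under the a-t graph; then v = v₀ + Δv.
0–1 s: -10 × 1 = -10 m/s
1–5 s: -8 × 4 = -32 m/s
5–8 s: -2 × 3 = -6 m/s
8–13 s: 9 × 5 = 45 m/s
Δv = -3 m/s, so v(13) = 7 + (-3) = 4 m/s.

4 m/s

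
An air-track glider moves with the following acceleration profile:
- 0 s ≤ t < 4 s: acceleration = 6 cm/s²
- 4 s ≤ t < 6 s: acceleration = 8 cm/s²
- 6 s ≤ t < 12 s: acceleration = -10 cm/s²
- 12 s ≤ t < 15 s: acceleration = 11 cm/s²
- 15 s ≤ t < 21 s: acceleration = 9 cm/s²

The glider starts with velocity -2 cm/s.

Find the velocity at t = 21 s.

65 cm/s

Δv equals the area under the a-t graph; then v = v₀ + Δv.
0–4 s: 6 × 4 = 24 cm/s
4–6 s: 8 × 2 = 16 cm/s
6–12 s: -10 × 6 = -60 cm/s
12–15 s: 11 × 3 = 33 cm/s
15–21 s: 9 × 6 = 54 cm/s
Δv = 67 cm/s, so v(21) = -2 + (67) = 65 cm/s.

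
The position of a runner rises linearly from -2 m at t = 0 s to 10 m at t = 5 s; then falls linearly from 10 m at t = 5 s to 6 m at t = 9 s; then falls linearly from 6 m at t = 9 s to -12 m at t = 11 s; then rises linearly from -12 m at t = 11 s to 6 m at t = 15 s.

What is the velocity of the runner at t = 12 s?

4.5 m/s

Velocity is the slope of the x-t graph on 11–15 s: (6 − -12)/(15 − 11) = 4.5 m/s.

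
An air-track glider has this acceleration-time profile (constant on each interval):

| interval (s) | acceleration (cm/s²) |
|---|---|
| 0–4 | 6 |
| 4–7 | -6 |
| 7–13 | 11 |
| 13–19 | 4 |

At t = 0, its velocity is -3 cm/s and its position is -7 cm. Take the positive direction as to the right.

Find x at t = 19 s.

767 cm

On each constant-a segment, Δv = aΔt and Δx = v₀Δt + ½aΔt²; chain segment to segment.
0–4 s: v starts -3 cm/s; Δx = -3·4 + ½·6·4² = 36 cm; v ends 21 cm/s.
4–7 s: v starts 21 cm/s; Δx = 21·3 + ½·-6·3² = 36 cm; v ends 3 cm/s.
7–13 s: v starts 3 cm/s; Δx = 3·6 + ½·11·6² = 216 cm; v ends 69 cm/s.
13–19 s: v starts 69 cm/s; Δx = 69·6 + ½·4·6² = 486 cm; v ends 93 cm/s.
x(19) = -7 + Σ Δx = 767 cm.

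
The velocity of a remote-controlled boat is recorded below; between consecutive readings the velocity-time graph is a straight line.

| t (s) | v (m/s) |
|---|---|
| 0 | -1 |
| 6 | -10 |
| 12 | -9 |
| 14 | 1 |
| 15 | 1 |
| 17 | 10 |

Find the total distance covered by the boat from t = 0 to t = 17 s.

110.2 m

Distance (not displacement) is the total path length: add the absolute areas under v-t.
0–6 s: |½(-1 + -10)(6)| = 33 m
6–12 s: |½(-10 + -9)(6)| = 57 m
12–14 s: v = 0 at t = 13.8 s; triangle areas 8.1 + 0.1 = 8.2 m
14–15 s: |1| × 1 = 1 m
15–17 s: |½(1 + 10)(2)| = 11 m
Total distance = 110.2 m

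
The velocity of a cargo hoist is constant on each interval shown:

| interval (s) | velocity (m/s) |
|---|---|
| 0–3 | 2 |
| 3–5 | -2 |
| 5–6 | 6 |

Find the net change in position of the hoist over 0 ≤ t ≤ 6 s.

Displacement is the signed area under the v-t curve.
0–3 s: 2 × 3 = 6 m
3–5 s: -2 × 2 = -4 m
5–6 s: 6 × 1 = 6 m
Net displacement = 8 m

8 m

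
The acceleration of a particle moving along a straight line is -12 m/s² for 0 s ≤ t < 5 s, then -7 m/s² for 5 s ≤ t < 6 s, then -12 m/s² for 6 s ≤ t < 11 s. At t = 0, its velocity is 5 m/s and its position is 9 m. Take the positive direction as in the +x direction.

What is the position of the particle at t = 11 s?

On each constant-a segment, Δv = aΔt and Δx = v₀Δt + ½aΔt²; chain segment to segment.
0–5 s: v starts 5 m/s; Δx = 5·5 + ½·-12·5² = -125 m; v ends -55 m/s.
5–6 s: v starts -55 m/s; Δx = -55·1 + ½·-7·1² = -58.5 m; v ends -62 m/s.
6–11 s: v starts -62 m/s; Δx = -62·5 + ½·-12·5² = -460 m; v ends -122 m/s.
x(11) = 9 + Σ Δx = -634.5 m.

-634.5 m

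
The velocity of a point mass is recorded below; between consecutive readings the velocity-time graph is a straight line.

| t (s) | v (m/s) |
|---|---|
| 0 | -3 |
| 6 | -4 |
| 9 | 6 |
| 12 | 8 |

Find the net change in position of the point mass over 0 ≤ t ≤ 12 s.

Net displacement equals the area under the velocity-time graph (areas below the axis count negative).
0–6 s: ½(-3 + -4)(6) = -21 m
6–9 s: ½(-4 + 6)(3) = 3 m
9–12 s: ½(6 + 8)(3) = 21 m
Net displacement = 3 m

3 m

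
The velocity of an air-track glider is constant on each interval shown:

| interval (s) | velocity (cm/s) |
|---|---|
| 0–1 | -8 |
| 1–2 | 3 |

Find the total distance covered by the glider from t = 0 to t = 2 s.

Distance (not displacement) is the total path length: add the absolute areas under v-t.
0–1 s: |-8| × 1 = 8 cm
1–2 s: |3| × 1 = 3 cm
Total distance = 11 cm

11 cm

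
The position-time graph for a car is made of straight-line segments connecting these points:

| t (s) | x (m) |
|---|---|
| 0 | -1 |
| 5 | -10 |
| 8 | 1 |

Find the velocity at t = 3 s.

Velocity is the slope of the x-t graph on 0–5 s: (-10 − -1)/(5 − 0) = -1.8 m/s.

-1.8 m/s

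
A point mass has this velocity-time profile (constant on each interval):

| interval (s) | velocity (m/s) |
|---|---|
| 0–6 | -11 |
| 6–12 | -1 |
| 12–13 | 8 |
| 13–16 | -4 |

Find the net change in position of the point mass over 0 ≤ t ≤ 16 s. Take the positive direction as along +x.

-76 m

Displacement is the signed area under the v-t curve.
0–6 s: -11 × 6 = -66 m
6–12 s: -1 × 6 = -6 m
12–13 s: 8 × 1 = 8 m
13–16 s: -4 × 3 = -12 m
Net displacement = -76 m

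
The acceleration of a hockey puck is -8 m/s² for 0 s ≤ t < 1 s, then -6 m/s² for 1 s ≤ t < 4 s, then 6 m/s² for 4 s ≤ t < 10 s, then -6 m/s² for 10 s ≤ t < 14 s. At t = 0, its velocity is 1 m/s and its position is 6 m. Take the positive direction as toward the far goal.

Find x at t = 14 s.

-91 m

On each constant-a segment, Δv = aΔt and Δx = v₀Δt + ½aΔt²; chain segment to segment.
0–1 s: v starts 1 m/s; Δx = 1·1 + ½·-8·1² = -3 m; v ends -7 m/s.
1–4 s: v starts -7 m/s; Δx = -7·3 + ½·-6·3² = -48 m; v ends -25 m/s.
4–10 s: v starts -25 m/s; Δx = -25·6 + ½·6·6² = -42 m; v ends 11 m/s.
10–14 s: v starts 11 m/s; Δx = 11·4 + ½·-6·4² = -4 m; v ends -13 m/s.
x(14) = 6 + Σ Δx = -91 m.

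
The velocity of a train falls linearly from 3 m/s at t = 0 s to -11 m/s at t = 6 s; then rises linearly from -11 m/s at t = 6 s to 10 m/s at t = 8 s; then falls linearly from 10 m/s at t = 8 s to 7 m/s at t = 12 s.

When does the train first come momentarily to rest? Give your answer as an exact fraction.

t = 9/7 s

v changes sign on 0–6 s (from 3 to -11); the graph is linear there, so v = 0 at t = 0 + (-3)·(6 − 0)/(-11 − 3) = 9/7 s.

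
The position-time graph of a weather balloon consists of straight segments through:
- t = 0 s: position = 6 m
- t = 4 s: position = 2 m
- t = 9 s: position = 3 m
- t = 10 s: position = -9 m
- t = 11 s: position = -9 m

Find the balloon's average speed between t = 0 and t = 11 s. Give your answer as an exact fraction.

17/11 m/s

Average speed = (total path length)/(elapsed time); on a piecewise-linear x-t graph the path length is Σ|Δx|.
0–4 s: |Δx| = |2 − 6| = 4 m
4–9 s: |Δx| = |3 − 2| = 1 m
9–10 s: |Δx| = |-9 − 3| = 12 m
10–11 s: |Δx| = |-9 − -9| = 0 m
Total path = 17 m; average speed = 17/11 = 17/11 m/s.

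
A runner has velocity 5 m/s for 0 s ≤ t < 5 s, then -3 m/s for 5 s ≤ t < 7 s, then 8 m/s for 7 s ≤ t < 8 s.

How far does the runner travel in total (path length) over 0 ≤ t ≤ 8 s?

Distance (not displacement) is the total path length: add the absolute areas under v-t.
0–5 s: |5| × 5 = 25 m
5–7 s: |-3| × 2 = 6 m
7–8 s: |8| × 1 = 8 m
Total distance = 39 m

39 m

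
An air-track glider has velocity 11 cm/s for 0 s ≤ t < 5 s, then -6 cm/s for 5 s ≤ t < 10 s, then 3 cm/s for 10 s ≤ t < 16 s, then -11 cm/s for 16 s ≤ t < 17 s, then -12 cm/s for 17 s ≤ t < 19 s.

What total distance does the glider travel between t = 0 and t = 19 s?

Total distance travelled is ∫|v| dt — sum the magnitudes of each area piece.
0–5 s: |11| × 5 = 55 cm
5–10 s: |-6| × 5 = 30 cm
10–16 s: |3| × 6 = 18 cm
16–17 s: |-11| × 1 = 11 cm
17–19 s: |-12| × 2 = 24 cm
Total distance = 138 cm

138 cm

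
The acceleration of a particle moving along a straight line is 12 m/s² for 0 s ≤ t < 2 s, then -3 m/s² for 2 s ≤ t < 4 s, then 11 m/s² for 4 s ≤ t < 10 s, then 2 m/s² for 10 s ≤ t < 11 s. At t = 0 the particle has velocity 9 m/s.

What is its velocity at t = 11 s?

Δv equals the area under the a-t graph; then v = v₀ + Δv.
0–2 s: 12 × 2 = 24 m/s
2–4 s: -3 × 2 = -6 m/s
4–10 s: 11 × 6 = 66 m/s
10–11 s: 2 × 1 = 2 m/s
Δv = 86 m/s, so v(11) = 9 + (86) = 95 m/s.

95 m/s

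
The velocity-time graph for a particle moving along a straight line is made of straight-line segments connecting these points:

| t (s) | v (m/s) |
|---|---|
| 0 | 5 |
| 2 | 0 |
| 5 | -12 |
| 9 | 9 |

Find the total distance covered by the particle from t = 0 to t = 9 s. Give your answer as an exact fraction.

Distance (not displacement) is the total path length: add the absolute areas under v-t.
0–2 s: |½(5 + 0)(2)| = 5 m
2–5 s: |½(0 + -12)(3)| = 18 m
5–9 s: v = 0 at t = 51/7 s; triangle areas 96/7 + 54/7 = 150/7 m
Total distance = 311/7 m

311/7 m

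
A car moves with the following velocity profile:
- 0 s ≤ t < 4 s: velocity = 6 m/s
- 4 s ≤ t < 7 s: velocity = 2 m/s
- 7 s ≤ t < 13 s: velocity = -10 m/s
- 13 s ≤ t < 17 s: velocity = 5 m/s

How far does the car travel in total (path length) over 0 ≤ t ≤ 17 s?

Total distance travelled is ∫|v| dt — sum the magnitudes of each area piece.
0–4 s: |6| × 4 = 24 m
4–7 s: |2| × 3 = 6 m
7–13 s: |-10| × 6 = 60 m
13–17 s: |5| × 4 = 20 m
Total distance = 110 m

110 m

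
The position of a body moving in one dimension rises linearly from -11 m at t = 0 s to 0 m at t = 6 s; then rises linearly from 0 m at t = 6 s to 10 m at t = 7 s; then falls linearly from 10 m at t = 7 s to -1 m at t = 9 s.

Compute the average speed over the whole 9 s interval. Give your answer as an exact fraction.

Average speed = (total path length)/(elapsed time); on a piecewise-linear x-t graph the path length is Σ|Δx|.
0–6 s: |Δx| = |0 − -11| = 11 m
6–7 s: |Δx| = |10 − 0| = 10 m
7–9 s: |Δx| = |-1 − 10| = 11 m
Total path = 32 m; average speed = 32/9 = 32/9 m/s.

32/9 m/s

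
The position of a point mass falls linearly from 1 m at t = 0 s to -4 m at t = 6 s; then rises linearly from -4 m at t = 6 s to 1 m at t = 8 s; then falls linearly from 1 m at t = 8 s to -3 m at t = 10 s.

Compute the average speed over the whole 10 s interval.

1.4 m/s

Average speed = (total path length)/(elapsed time); on a piecewise-linear x-t graph the path length is Σ|Δx|.
0–6 s: |Δx| = |-4 − 1| = 5 m
6–8 s: |Δx| = |1 − -4| = 5 m
8–10 s: |Δx| = |-3 − 1| = 4 m
Total path = 14 m; average speed = 14/10 = 1.4 m/s.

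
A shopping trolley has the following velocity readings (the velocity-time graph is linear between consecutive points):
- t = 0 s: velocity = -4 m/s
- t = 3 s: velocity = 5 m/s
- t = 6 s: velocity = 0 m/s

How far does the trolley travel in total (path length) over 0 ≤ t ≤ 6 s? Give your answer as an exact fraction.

Total distance travelled is ∫|v| dt — sum the magnitudes of each area piece.
0–3 s: v = 0 at t = 4/3 s; triangle areas 8/3 + 25/6 = 41/6 m
3–6 s: |½(5 + 0)(3)| = 7.5 m
Total distance = 43/3 m

43/3 m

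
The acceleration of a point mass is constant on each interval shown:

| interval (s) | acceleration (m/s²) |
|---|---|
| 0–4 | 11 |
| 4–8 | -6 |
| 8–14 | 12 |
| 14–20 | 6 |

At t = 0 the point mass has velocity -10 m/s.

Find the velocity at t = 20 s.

118 m/s

Δv equals the area under the a-t graph; then v = v₀ + Δv.
0–4 s: 11 × 4 = 44 m/s
4–8 s: -6 × 4 = -24 m/s
8–14 s: 12 × 6 = 72 m/s
14–20 s: 6 × 6 = 36 m/s
Δv = 128 m/s, so v(20) = -10 + (128) = 118 m/s.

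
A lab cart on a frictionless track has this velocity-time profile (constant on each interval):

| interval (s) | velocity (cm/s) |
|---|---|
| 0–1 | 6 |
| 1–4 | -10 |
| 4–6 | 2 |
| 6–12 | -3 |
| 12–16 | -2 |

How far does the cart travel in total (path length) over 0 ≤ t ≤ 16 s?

66 cm

Total distance travelled is ∫|v| dt — sum the magnitudes of each area piece.
0–1 s: |6| × 1 = 6 cm
1–4 s: |-10| × 3 = 30 cm
4–6 s: |2| × 2 = 4 cm
6–12 s: |-3| × 6 = 18 cm
12–16 s: |-2| × 4 = 8 cm
Total distance = 66 cm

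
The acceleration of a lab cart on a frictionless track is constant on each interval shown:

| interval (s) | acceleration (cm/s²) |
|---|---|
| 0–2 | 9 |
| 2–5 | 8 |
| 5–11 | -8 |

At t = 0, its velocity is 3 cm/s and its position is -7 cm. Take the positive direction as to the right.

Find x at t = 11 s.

242 cm

On each constant-a segment, Δv = aΔt and Δx = v₀Δt + ½aΔt²; chain segment to segment.
0–2 s: v starts 3 cm/s; Δx = 3·2 + ½·9·2² = 24 cm; v ends 21 cm/s.
2–5 s: v starts 21 cm/s; Δx = 21·3 + ½·8·3² = 99 cm; v ends 45 cm/s.
5–11 s: v starts 45 cm/s; Δx = 45·6 + ½·-8·6² = 126 cm; v ends -3 cm/s.
x(11) = -7 + Σ Δx = 242 cm.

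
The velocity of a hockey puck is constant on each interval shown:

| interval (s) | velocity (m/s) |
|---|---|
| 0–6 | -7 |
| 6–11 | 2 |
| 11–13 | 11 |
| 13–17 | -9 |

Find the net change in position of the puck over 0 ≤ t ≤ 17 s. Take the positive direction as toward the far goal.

Net displacement equals the area under the velocity-time graph (areas below the axis count negative).
0–6 s: -7 × 6 = -42 m
6–11 s: 2 × 5 = 10 m
11–13 s: 11 × 2 = 22 m
13–17 s: -9 × 4 = -36 m
Net displacement = -46 m

-46 m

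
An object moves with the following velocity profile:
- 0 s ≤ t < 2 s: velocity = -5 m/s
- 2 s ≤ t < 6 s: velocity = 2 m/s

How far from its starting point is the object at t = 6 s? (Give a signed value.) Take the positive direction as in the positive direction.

Displacement is the signed area under the v-t curve.
0–2 s: -5 × 2 = -10 m
2–6 s: 2 × 4 = 8 m
Net displacement = -2 m

-2 m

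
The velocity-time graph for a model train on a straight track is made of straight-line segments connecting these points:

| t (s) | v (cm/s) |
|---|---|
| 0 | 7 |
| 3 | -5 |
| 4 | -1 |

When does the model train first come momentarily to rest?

t = 1.75 s

v changes sign on 0–3 s (from 7 to -5); the graph is linear there, so v = 0 at t = 0 + (-7)·(3 − 0)/(-5 − 7) = 1.75 s.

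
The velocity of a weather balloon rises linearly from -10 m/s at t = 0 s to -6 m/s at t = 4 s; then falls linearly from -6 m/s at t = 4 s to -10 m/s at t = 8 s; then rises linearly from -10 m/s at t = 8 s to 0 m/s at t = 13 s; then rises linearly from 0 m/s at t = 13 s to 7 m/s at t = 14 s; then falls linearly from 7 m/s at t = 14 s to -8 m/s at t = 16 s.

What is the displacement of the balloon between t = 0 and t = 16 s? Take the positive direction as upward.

-86.5 m

Displacement is the signed area under the v-t curve.
0–4 s: ½(-10 + -6)(4) = -32 m
4–8 s: ½(-6 + -10)(4) = -32 m
8–13 s: ½(-10 + 0)(5) = -25 m
13–14 s: ½(0 + 7)(1) = 3.5 m
14–16 s: ½(7 + -8)(2) = -1 m
Net displacement = -86.5 m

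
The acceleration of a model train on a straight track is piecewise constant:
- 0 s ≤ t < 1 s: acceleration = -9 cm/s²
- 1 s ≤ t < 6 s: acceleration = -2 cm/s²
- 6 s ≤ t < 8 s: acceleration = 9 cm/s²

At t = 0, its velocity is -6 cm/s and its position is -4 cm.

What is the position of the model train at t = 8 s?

On each constant-a segment, Δv = aΔt and Δx = v₀Δt + ½aΔt²; chain segment to segment.
0–1 s: v starts -6 cm/s; Δx = -6·1 + ½·-9·1² = -10.5 cm; v ends -15 cm/s.
1–6 s: v starts -15 cm/s; Δx = -15·5 + ½·-2·5² = -100 cm; v ends -25 cm/s.
6–8 s: v starts -25 cm/s; Δx = -25·2 + ½·9·2² = -32 cm; v ends -7 cm/s.
x(8) = -4 + Σ Δx = -146.5 cm.

-146.5 cm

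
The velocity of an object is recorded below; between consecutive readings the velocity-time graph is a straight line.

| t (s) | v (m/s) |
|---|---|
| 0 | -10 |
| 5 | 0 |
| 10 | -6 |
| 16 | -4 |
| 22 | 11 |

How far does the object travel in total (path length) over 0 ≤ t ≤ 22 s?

Distance (not displacement) is the total path length: add the absolute areas under v-t.
0–5 s: |½(-10 + 0)(5)| = 25 m
5–10 s: |½(0 + -6)(5)| = 15 m
10–16 s: |½(-6 + -4)(6)| = 30 m
16–22 s: v = 0 at t = 17.6 s; triangle areas 3.2 + 24.2 = 27.4 m
Total distance = 97.4 m

97.4 m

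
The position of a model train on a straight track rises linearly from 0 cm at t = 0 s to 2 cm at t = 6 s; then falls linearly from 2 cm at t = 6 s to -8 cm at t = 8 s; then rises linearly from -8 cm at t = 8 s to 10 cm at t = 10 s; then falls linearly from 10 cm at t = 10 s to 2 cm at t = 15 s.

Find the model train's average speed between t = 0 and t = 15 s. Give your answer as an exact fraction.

38/15 cm/s

Average speed = (total path length)/(elapsed time); on a piecewise-linear x-t graph the path length is Σ|Δx|.
0–6 s: |Δx| = |2 − 0| = 2 cm
6–8 s: |Δx| = |-8 − 2| = 10 cm
8–10 s: |Δx| = |10 − -8| = 18 cm
10–15 s: |Δx| = |2 − 10| = 8 cm
Total path = 38 cm; average speed = 38/15 = 38/15 cm/s.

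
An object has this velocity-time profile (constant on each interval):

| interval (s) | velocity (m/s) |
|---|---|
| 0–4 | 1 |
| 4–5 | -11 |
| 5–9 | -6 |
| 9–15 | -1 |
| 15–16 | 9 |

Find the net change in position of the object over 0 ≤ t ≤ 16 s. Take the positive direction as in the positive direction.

Net displacement equals the area under the velocity-time graph (areas below the axis count negative).
0–4 s: 1 × 4 = 4 m
4–5 s: -11 × 1 = -11 m
5–9 s: -6 × 4 = -24 m
9–15 s: -1 × 6 = -6 m
15–16 s: 9 × 1 = 9 m
Net displacement = -28 m

-28 m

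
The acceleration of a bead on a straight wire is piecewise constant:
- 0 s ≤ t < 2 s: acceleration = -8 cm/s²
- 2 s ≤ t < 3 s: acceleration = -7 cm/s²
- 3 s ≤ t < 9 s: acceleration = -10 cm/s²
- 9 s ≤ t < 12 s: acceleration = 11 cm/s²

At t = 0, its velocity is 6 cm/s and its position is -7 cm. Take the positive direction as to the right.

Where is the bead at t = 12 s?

-488 cm

On each constant-a segment, Δv = aΔt and Δx = v₀Δt + ½aΔt²; chain segment to segment.
0–2 s: v starts 6 cm/s; Δx = 6·2 + ½·-8·2² = -4 cm; v ends -10 cm/s.
2–3 s: v starts -10 cm/s; Δx = -10·1 + ½·-7·1² = -13.5 cm; v ends -17 cm/s.
3–9 s: v starts -17 cm/s; Δx = -17·6 + ½·-10·6² = -282 cm; v ends -77 cm/s.
9–12 s: v starts -77 cm/s; Δx = -77·3 + ½·11·3² = -181.5 cm; v ends -44 cm/s.
x(12) = -7 + Σ Δx = -488 cm.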